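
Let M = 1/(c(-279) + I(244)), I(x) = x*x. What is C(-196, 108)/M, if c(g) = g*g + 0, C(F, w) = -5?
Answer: -686885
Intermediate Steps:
c(g) = g² (c(g) = g² + 0 = g²)
I(x) = x²
M = 1/137377 (M = 1/((-279)² + 244²) = 1/(77841 + 59536) = 1/137377 ≈ 7.2792e-6)
C(-196, 108)/M = -5/1/137377 = -5*137377 = -686885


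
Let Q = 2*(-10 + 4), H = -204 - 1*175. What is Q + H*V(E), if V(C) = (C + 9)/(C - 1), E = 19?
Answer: -5414/9 ≈ -601.56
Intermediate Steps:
V(C) = (9 + C)/(-1 + C)
H = -379 (H = -204 - 175 = -379)
Q = -12 (Q = 2*(-6) = -12)
Q + H*V(E) = -12 - 379*(9 + 19)/(-1 + 19) = -12 - 379*28/18 = -12 - 379*14/9 = -12 - 5306/9 = -5414/9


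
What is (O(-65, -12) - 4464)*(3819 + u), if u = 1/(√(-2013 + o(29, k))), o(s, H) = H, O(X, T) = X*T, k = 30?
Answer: -14069196 + 1228*I*√1983/661 ≈ -1.4069e+7 + 82.729*I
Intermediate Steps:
O(X, T) = T*X
u = -I*√1983/1983 (u = 1/(√(-2013 + 30)) = 1/(√(-1983)) = 1/(I*√1983) = -I*√1983/1983 ≈ -0.022456*I)
(O(-65, -12) - 4464)*(3819 + u) = (-12*(-65) - 4464)*(3819 - I*√1983/1983) = (780 - 4464)*(3819 - I*√1983/1983) = -3684*(3819 - I*√1983/1983) = -14069196 + 1228*I*√1983/661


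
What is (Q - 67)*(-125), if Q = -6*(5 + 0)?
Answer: 12125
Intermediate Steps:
Q = -30 (Q = -6*5 = -30)
(Q - 67)*(-125) = (-30 - 67)*(-125) = -97*(-125) = 12125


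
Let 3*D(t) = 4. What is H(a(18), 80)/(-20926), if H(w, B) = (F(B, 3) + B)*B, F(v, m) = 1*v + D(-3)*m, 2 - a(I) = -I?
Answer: -6560/10463 ≈ -0.62697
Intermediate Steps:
D(t) = 4/3 (D(t) = (1/3)*4 = 4/3)
a(I) = 2 + I (a(I) = 2 - (-1)*I = 2 + I)
F(v, m) = v + 4*m/3 (F(v, m) = 1*v + 4*m/3 = v + 4*m/3)
H(w, B) = B*(4 + 2*B) (H(w, B) = ((B + (4/3)*3) + B)*B = ((B + 4) + B)*B = ((4 + B) + B)*B = (4 + 2*B)*B = B*(4 + 2*B))
H(a(18), 80)/(-20926) = (2*80*(2 + 80))/(-20926) = (2*80*82)*(-1/20926) = 13120*(-1/20926) = -6560/10463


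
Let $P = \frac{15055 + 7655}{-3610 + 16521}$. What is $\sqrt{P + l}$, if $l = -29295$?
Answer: $\frac{i \sqrt{4883005206885}}{12911} \approx 171.15 i$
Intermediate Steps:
$P = \frac{22710}{12911} \approx 1.759$
$\sqrt{P + l} = \sqrt{\frac{22710}{12911} - 29295} = \sqrt{- \frac{378205035}{12911}} = \frac{i \sqrt{4883005206885}}{12911}$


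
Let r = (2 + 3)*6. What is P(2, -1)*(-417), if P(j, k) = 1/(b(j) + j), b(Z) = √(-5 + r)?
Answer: -417/7 ≈ -59.571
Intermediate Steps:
r = 30 (r = 5*6 = 30)
b(Z) = 5 (b(Z) = √(-5 + 30) = √25 = 5)
P(j, k) = 1/(5 + j)
P(2, -1)*(-417) = -417/(5 + 2) = -417/7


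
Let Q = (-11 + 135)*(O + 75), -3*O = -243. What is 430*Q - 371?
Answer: 8317549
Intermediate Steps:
O = 81 (O = -⅓*(-243) = 81)
Q = 19344 (Q = (-11 + 135)*(81 + 75) = 124*156 = 19344)
430*Q - 371 = 430*19344 - 371 = 8317920 - 371 = 8317549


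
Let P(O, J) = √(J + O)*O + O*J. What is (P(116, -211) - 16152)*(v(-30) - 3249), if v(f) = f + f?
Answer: 134438052 - 383844*I*√95 ≈ 1.3444e+8 - 3.7412e+6*I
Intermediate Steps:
v(f) = 2*f
P(O, J) = J*O + O*√(J + O) (P(O, J) = O*√(J + O) + J*O = J*O + O*√(J + O))
(P(116, -211) - 16152)*(v(-30) - 3249) = (116*(-211 + √(-211 + 116)) - 16152)*(2*(-30) - 3249) = (116*(-211 + √(-95)) - 16152)*(-60 - 3249) = (116*(-211 + I*√95) - 16152)*(-3309) = ((-24476 + 116*I*√95) - 16152)*(-3309) = (-40628 + 116*I*√95)*(-3309) = 134438052 - 383844*I*√95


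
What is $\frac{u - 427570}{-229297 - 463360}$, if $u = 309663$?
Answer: $\frac{117907}{692657} \approx 0.17022$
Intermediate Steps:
$\frac{u - 427570}{-229297 - 463360} = \frac{309663 - 427570}{-229297 - 463360} = - \frac{117907}{-692657} = \left(-117907\right) \left(- \frac{1}{692657}\right) = \frac{117907}{692657}$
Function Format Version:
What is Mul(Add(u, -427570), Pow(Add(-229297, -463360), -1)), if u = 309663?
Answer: Rational(117907, 692657) ≈ 0.17022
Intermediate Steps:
Mul(Add(u, -427570), Pow(Add(-229297, -463360), -1)) = Mul(Add(309663, -427570), Pow(Add(-229297, -463360), -1)) = Mul(-117907, Pow(-692657, -1)) = Mul(-117907, Rational(-1, 692657)) = Rational(117907, 692657)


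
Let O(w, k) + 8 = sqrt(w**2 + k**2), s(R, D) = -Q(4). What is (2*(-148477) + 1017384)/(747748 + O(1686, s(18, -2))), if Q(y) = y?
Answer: 134673582050/139778066247 - 360215*sqrt(710653)/139778066247 ≈ 0.96131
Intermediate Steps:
s(R, D) = -4 (s(R, D) = -1*4 = -4)
O(w, k) = -8 + sqrt(k**2 + w**2) (O(w, k) = -8 + sqrt(w**2 + k**2) = -8 + sqrt(k**2 + w**2))
(2*(-148477) + 1017384)/(747748 + O(1686, s(18, -2))) = (2*(-148477) + 1017384)/(747748 + (-8 + sqrt((-4)**2 + 1686**2))) = (-296954 + 1017384)/(747748 + (-8 + sqrt(16 + 2842596))) = 720430/(747748 + (-8 + sqrt(2842612))) = 720430/(747748 + (-8 + 2*sqrt(710653))) = 720430/(747740 + 2*sqrt(710653))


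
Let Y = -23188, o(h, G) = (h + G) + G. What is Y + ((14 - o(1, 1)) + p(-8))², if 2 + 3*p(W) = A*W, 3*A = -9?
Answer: -205667/9 ≈ -22852.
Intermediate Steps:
o(h, G) = h + 2*G (o(h, G) = (G + h) + G = h + 2*G)
A = -3 (A = (⅓)*(-9) = -3)
p(W) = -⅔ - W (p(W) = -⅔ + (-3*W)/3 = -⅔ - W)
Y + ((14 - o(1, 1)) + p(-8))² = -23188 + ((14 - (1 + 2*1)) + (-⅔ - 1*(-8)))² = -23188 + ((14 - (1 + 2)) + (-⅔ + 8))² = -23188 + ((14 - 1*3) + 22/3)² = -23188 + ((14 - 3) + 22/3)² = -23188 + (11 + 22/3)² = -23188 + (55/3)² = -23188 + 3025/9 = -205667/9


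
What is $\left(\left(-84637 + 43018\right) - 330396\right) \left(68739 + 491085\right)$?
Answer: $-208262925360$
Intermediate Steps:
$\left(\left(-84637 + 43018\right) - 330396\right) \left(68739 + 491085\right) = \left(-41619 - 330396\right) 559824 = \left(-372015\right) 559824 = -208262925360$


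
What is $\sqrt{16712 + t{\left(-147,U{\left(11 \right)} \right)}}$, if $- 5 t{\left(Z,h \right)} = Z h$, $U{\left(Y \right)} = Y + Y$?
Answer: $\frac{\sqrt{433970}}{5} \approx 131.75$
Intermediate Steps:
$U{\left(Y \right)} = 2 Y$
$t{\left(Z,h \right)} = - \frac{Z h}{5}$
$\sqrt{16712 + t{\left(-147,U{\left(11 \right)} \right)}} = \sqrt{16712 - - \frac{147 \cdot 2 \cdot 11}{5}} = \sqrt{16712 - \left(- \frac{147}{5}\right) 22} = \sqrt{16712 + \frac{3234}{5}} = \sqrt{\frac{86794}{5}} = \frac{\sqrt{433970}}{5}$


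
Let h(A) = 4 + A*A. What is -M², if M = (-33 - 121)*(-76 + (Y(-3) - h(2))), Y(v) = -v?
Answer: -155600676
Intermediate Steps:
h(A) = 4 + A²
M = 12474 (M = (-33 - 121)*(-76 + (-1*(-3) - (4 + 2²))) = -154*(-76 + (3 - (4 + 4))) = -154*(-76 + (3 - 1*8)) = -154*(-76 + (3 - 8)) = -154*(-76 - 5) = -154*(-81) = 12474)
-M² = -1*12474² = -1*155600676 = -155600676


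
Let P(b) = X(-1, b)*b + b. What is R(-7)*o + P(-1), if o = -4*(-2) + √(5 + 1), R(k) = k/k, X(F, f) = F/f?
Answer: 6 + √6 ≈ 8.4495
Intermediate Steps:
R(k) = 1
P(b) = -1 + b (P(b) = (-1/b)*b + b = -1 + b)
o = 8 + √6 ≈ 10.449
R(-7)*o + P(-1) = 1*(8 + √6) + (-1 - 1) = (8 + √6) - 2 = 6 + √6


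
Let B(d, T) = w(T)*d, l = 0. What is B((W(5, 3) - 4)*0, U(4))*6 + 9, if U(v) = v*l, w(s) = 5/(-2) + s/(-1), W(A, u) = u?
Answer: 9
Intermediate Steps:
w(s) = -5/2 - s (w(s) = 5*(-½) + s*(-1) = -5/2 - s)
U(v) = 0 (U(v) = v*0 = 0)
B(d, T) = d*(-5/2 - T) (B(d, T) = (-5/2 - T)*d = d*(-5/2 - T))
B((W(5, 3) - 4)*0, U(4))*6 + 9 = -(3 - 4)*0*(5 + 2*0)/2*6 + 9 = -(-1*0)*(5 + 0)/2*6 + 9 = -½*0*5*6 + 9 = 0*6 + 9 = 0 + 9 = 9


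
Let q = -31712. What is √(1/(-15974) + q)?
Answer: I*√165141001414/2282 ≈ 178.08*I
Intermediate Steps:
√(1/(-15974) + q) = √(1/(-15974) - 31712) = √(-1/15974 - 31712) = √(-506567489/15974) = I*√165141001414/2282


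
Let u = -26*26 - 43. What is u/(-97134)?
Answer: 719/97134 ≈ 0.0074021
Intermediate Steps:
u = -719 (u = -676 - 43 = -719)
u/(-97134) = -719/(-97134) = -719*(-1/97134) = 719/97134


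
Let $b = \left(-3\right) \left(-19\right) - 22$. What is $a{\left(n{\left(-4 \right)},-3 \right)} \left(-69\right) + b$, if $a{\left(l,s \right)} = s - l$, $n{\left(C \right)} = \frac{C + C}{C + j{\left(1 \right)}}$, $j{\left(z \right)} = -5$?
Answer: $\frac{910}{3} \approx 303.33$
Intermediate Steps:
$n{\left(C \right)} = \frac{2 C}{-5 + C}$ ($n{\left(C \right)} = \frac{C + C}{C - 5} = \frac{2 C}{-5 + C}$)
$b = 35$ ($b = 57 - 22 = 35$)
$a{\left(n{\left(-4 \right)},-3 \right)} \left(-69\right) + b = \left(-3 - 2 \left(-4\right) \frac{1}{-5 - 4}\right) \left(-69\right) + 35 = \left(-3 - 2 \left(-4\right) \frac{1}{-9}\right) \left(-69\right) + 35 = \left(-3 - 2 \left(-4\right) \left(- \frac{1}{9}\right)\right) \left(-69\right) + 35 = \left(-3 - \frac{8}{9}\right) \left(-69\right) + 35 = \left(- \frac{35}{9}\right) \left(-69\right) + 35 = \frac{805}{3} + 35 = \frac{910}{3}$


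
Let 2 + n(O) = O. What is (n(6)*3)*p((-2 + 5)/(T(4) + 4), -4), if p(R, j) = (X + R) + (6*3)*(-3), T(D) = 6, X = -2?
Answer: -3342/5 ≈ -668.40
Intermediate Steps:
n(O) = -2 + O
p(R, j) = -56 + R (p(R, j) = (-2 + R) + (6*3)*(-3) = (-2 + R) + 18*(-3) = (-2 + R) - 54 = -56 + R)
(n(6)*3)*p((-2 + 5)/(T(4) + 4), -4) = ((-2 + 6)*3)*(-56 + (-2 + 5)/(6 + 4)) = (4*3)*(-56 + 3/10) = 12*(-56 + 3*(⅒)) = 12*(-56 + 3/10) = 12*(-557/10) = -3342/5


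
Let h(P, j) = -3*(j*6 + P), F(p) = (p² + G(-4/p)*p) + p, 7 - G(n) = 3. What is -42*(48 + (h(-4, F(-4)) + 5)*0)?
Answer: -2016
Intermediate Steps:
G(n) = 4 (G(n) = 7 - 1*3 = 7 - 3 = 4)
F(p) = p² + 5*p (F(p) = (p² + 4*p) + p = p² + 5*p)
h(P, j) = -18*j - 3*P (h(P, j) = -3*(6*j + P) = -3*(P + 6*j) = -18*j - 3*P)
-42*(48 + (h(-4, F(-4)) + 5)*0) = -42*(48 + ((-(-72)*(5 - 4) - 3*(-4)) + 5)*0) = -42*(48 + ((-(-72) + 12) + 5)*0) = -42*(48 + ((-18*(-4) + 12) + 5)*0) = -42*(48 + ((72 + 12) + 5)*0) = -42*(48 + (84 + 5)*0) = -42*(48 + 89*0) = -42*(48 + 0) = -42*48 = -2016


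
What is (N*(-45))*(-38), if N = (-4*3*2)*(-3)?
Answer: 123120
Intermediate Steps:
N = 72 (N = -12*2*(-3) = -24*(-3) = 72)
(N*(-45))*(-38) = (72*(-45))*(-38) = -3240*(-38) = 123120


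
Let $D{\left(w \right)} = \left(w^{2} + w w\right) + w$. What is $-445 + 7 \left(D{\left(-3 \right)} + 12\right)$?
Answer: $-256$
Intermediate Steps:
$D{\left(w \right)} = w + 2 w^{2}$ ($D{\left(w \right)} = \left(w^{2} + w^{2}\right) + w = 2 w^{2} + w = w + 2 w^{2}$)
$-445 + 7 \left(D{\left(-3 \right)} + 12\right) = -445 + 7 \left(- 3 \left(1 + 2 \left(-3\right)\right) + 12\right) = -445 + 7 \left(- 3 \left(1 - 6\right) + 12\right) = -445 + 7 \left(\left(-3\right) \left(-5\right) + 12\right) = -445 + 7 \left(15 + 12\right) = -445 + 7 \cdot 27 = -445 + 189 = -256$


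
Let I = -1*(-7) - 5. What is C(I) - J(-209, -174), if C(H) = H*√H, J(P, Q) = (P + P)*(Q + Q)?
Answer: -145464 + 2*√2 ≈ -1.4546e+5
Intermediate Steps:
I = 2 (I = 7 - 5 = 2)
J(P, Q) = 4*P*Q (J(P, Q) = (2*P)*(2*Q) = 4*P*Q)
C(H) = H^(3/2)
C(I) - J(-209, -174) = 2^(3/2) - 4*(-209)*(-174) = 2*√2 - 1*145464 = 2*√2 - 145464 = -145464 + 2*√2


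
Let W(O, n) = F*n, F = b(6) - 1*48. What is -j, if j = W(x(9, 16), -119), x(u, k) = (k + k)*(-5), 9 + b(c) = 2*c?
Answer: -5355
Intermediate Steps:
b(c) = -9 + 2*c
x(u, k) = -10*k (x(u, k) = (2*k)*(-5) = -10*k)
F = -45 (F = (-9 + 2*6) - 1*48 = (-9 + 12) - 48 = 3 - 48 = -45)
W(O, n) = -45*n
j = 5355 (j = -45*(-119) = 5355)
-j = -1*5355 = -5355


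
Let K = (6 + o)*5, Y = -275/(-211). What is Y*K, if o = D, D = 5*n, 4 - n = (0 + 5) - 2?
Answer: 15125/211 ≈ 71.682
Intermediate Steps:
n = 1 (n = 4 - ((0 + 5) - 2) = 4 - (5 - 2) = 4 - 1*3 = 4 - 3 = 1)
D = 5 (D = 5*1 = 5)
Y = 275/211 (Y = -275*(-1/211) = 275/211 ≈ 1.3033)
o = 5
K = 55 (K = (6 + 5)*5 = 11*5 = 55)
Y*K = (275/211)*55 = 15125/211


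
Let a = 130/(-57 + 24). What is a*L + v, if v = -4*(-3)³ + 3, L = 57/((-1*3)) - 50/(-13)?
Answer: 5633/33 ≈ 170.70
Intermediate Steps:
a = -130/33 (a = 130/(-33) = 130*(-1/33) = -130/33 ≈ -3.9394)
L = -197/13 (L = 57/(-3) - 50*(-1/13) = 57*(-⅓) + 50/13 = -19 + 50/13 = -197/13 ≈ -15.154)
v = 111 (v = -4*(-27) + 3 = 108 + 3 = 111)
a*L + v = -130/33*(-197/13) + 111 = 1970/33 + 111 = 5633/33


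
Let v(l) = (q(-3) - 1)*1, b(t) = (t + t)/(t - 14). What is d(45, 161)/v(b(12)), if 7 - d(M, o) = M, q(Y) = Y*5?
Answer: 19/8 ≈ 2.3750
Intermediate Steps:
q(Y) = 5*Y
d(M, o) = 7 - M
b(t) = 2*t/(-14 + t) (b(t) = (2*t)/(-14 + t) = 2*t/(-14 + t))
v(l) = -16 (v(l) = (5*(-3) - 1)*1 = (-15 - 1)*1 = -16*1 = -16)
d(45, 161)/v(b(12)) = (7 - 1*45)/(-16) = (7 - 45)*(-1/16) = -38*(-1/16) = 19/8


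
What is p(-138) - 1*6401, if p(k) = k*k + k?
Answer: 12505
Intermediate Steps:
p(k) = k + k² (p(k) = k² + k = k + k²)
p(-138) - 1*6401 = -138*(1 - 138) - 1*6401 = -138*(-137) - 6401 = 18906 - 6401 = 12505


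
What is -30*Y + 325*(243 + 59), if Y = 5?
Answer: 98000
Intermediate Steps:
-30*Y + 325*(243 + 59) = -30*5 + 325*(243 + 59) = -150 + 325*302 = -150 + 98150 = 98000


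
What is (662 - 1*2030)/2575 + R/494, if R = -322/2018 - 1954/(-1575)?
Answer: -42781114931/80860402350 ≈ -0.52907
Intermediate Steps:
R = 1718011/1589175 (R = -322*1/2018 - 1954*(-1/1575) = -161/1009 + 1954/1575 = 1718011/1589175 ≈ 1.0811)
(662 - 1*2030)/2575 + R/494 = (662 - 1*2030)/2575 + (1718011/1589175)/494 = (662 - 2030)*(1/2575) + (1718011/1589175)*(1/494) = -1368*1/2575 + 1718011/785052450 = -1368/2575 + 1718011/785052450 = -42781114931/80860402350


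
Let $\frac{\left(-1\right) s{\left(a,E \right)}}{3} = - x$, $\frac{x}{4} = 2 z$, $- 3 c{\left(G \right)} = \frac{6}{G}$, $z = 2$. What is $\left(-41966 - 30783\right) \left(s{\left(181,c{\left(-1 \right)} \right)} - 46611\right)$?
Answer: $3387411687$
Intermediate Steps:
$c{\left(G \right)} = - \frac{2}{G}$ ($c{\left(G \right)} = - \frac{6 \frac{1}{G}}{3} = - \frac{2}{G}$)
$x = 16$ ($x = 4 \cdot 2 \cdot 2 = 4 \cdot 4 = 16$)
$s{\left(a,E \right)} = 48$ ($s{\left(a,E \right)} = - 3 \left(\left(-1\right) 16\right) = \left(-3\right) \left(-16\right) = 48$)
$\left(-41966 - 30783\right) \left(s{\left(181,c{\left(-1 \right)} \right)} - 46611\right) = \left(-41966 - 30783\right) \left(48 - 46611\right) = \left(-72749\right) \left(-46563\right) = 3387411687$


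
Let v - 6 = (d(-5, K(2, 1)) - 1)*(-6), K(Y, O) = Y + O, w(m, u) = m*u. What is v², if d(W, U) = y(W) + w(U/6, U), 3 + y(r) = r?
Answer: 2601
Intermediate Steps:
y(r) = -3 + r
K(Y, O) = O + Y
d(W, U) = -3 + W + U²/6 (d(W, U) = (-3 + W) + (U/6)*U = (-3 + W) + U²/6 = -3 + W + U²/6)
v = 51 (v = 6 + ((-3 - 5 + (1 + 2)²/6) - 1)*(-6) = 6 + ((-3 - 5 + (⅙)*3²) - 1)*(-6) = 6 + ((-3 - 5 + (⅙)*9) - 1)*(-6) = 6 + ((-3 - 5 + 3/2) - 1)*(-6) = 6 + (-13/2 - 1)*(-6) = 6 - 15/2*(-6) = 6 + 45 = 51)
v² = 51² = 2601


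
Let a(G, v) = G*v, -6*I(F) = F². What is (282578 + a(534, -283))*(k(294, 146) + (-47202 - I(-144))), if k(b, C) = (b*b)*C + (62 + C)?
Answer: 1653206167808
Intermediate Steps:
I(F) = -F²/6
k(b, C) = 62 + C + C*b² (k(b, C) = b²*C + (62 + C) = C*b² + (62 + C) = 62 + C + C*b²)
(282578 + a(534, -283))*(k(294, 146) + (-47202 - I(-144))) = (282578 + 534*(-283))*((62 + 146 + 146*294²) + (-47202 - (-1)*(-144)²/6)) = (282578 - 151122)*((62 + 146 + 146*86436) + (-47202 - (-1)*20736/6)) = 131456*((62 + 146 + 12619656) + (-47202 - 1*(-3456))) = 131456*(12619864 + (-47202 + 3456)) = 131456*(12619864 - 43746) = 131456*12576118 = 1653206167808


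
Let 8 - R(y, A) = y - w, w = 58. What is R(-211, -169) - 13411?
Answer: -13134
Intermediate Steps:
R(y, A) = 66 - y (R(y, A) = 8 - (y - 1*58) = 8 - (y - 58) = 8 - (-58 + y) = 8 + (58 - y) = 66 - y)
R(-211, -169) - 13411 = (66 - 1*(-211)) - 13411 = (66 + 211) - 13411 = 277 - 13411 = -13134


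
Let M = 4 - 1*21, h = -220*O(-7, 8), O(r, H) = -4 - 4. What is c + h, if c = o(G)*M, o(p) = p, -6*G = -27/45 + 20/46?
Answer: 1214077/690 ≈ 1759.5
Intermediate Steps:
O(r, H) = -8
G = 19/690 (G = -(-27/45 + 20/46)/6 = -(-27*1/45 + 20*(1/46))/6 = -(-⅗ + 10/23)/6 = -⅙*(-19/115) = 19/690 ≈ 0.027536)
h = 1760 (h = -220*(-8) = 1760)
M = -17 (M = 4 - 21 = -17)
c = -323/690 (c = (19/690)*(-17) = -323/690 ≈ -0.46812)
c + h = -323/690 + 1760 = 1214077/690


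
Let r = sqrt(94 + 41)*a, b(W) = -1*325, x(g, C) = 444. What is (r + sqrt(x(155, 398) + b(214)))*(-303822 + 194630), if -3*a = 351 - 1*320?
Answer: -109192*sqrt(119) + 3384952*sqrt(15) ≈ 1.1919e+7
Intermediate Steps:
b(W) = -325
a = -31/3 (a = -(351 - 1*320)/3 = -(351 - 320)/3 = -1/3*31 = -31/3 ≈ -10.333)
r = -31*sqrt(15) (r = sqrt(94 + 41)*(-31/3) = sqrt(135)*(-31/3) = (3*sqrt(15))*(-31/3) = -31*sqrt(15) ≈ -120.06)
(r + sqrt(x(155, 398) + b(214)))*(-303822 + 194630) = (-31*sqrt(15) + sqrt(444 - 325))*(-303822 + 194630) = (-31*sqrt(15) + sqrt(119))*(-109192) = (sqrt(119) - 31*sqrt(15))*(-109192) = -109192*sqrt(119) + 3384952*sqrt(15)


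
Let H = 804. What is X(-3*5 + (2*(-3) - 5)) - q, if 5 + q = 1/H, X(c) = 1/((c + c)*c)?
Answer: 1358623/271752 ≈ 4.9995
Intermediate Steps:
X(c) = 1/(2*c²) (X(c) = 1/(((2*c))*c) = (1/(2*c))/c = 1/(2*c²))
q = -4019/804 (q = -5 + 1/804 = -4019/804 ≈ -4.9988)
X(-3*5 + (2*(-3) - 5)) - q = 1/(2*(-3*5 + (2*(-3) - 5))²) - 1*(-4019/804) = 1/(2*(-15 + (-6 - 5))²) + 4019/804 = 1/(2*(-15 - 11)²) + 4019/804 = (½)/(-26)² + 4019/804 = (½)*(1/676) + 4019/804 = 1/1352 + 4019/804 = 1358623/271752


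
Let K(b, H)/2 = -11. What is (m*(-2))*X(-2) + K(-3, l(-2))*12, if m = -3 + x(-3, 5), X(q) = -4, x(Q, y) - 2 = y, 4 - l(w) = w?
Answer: -232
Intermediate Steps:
l(w) = 4 - w
x(Q, y) = 2 + y
K(b, H) = -22 (K(b, H) = 2*(-11) = -22)
m = 4 (m = -3 + (2 + 5) = -3 + 7 = 4)
(m*(-2))*X(-2) + K(-3, l(-2))*12 = (4*(-2))*(-4) - 22*12 = -8*(-4) - 264 = 32 - 264 = -232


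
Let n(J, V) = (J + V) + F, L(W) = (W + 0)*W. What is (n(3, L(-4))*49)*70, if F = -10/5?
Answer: 58310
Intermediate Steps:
F = -2 (F = -10*⅕ = -2)
L(W) = W² (L(W) = W*W = W²)
n(J, V) = -2 + J + V (n(J, V) = (J + V) - 2 = -2 + J + V)
(n(3, L(-4))*49)*70 = ((-2 + 3 + (-4)²)*49)*70 = ((-2 + 3 + 16)*49)*70 = (17*49)*70 = 833*70 = 58310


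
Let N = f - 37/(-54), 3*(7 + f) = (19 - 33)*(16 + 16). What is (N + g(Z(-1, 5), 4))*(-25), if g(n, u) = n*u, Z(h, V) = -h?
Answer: 204725/54 ≈ 3791.2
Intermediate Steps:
f = -469/3 (f = -7 + ((19 - 33)*(16 + 16))/3 = -7 + (-14*32)/3 = -7 + (1/3)*(-448) = -7 - 448/3 = -469/3 ≈ -156.33)
N = -8405/54 (N = -469/3 - 37/(-54) = -469/3 - 37*(-1/54) = -469/3 + 37/54 = -8405/54 ≈ -155.65)
(N + g(Z(-1, 5), 4))*(-25) = (-8405/54 - 1*(-1)*4)*(-25) = (-8405/54 + 1*4)*(-25) = (-8405/54 + 4)*(-25) = -8189/54*(-25) = 204725/54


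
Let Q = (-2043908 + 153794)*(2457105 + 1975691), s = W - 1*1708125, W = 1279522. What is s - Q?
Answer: 8378489350141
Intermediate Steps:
s = -428603 (s = 1279522 - 1*1708125 = 1279522 - 1708125 = -428603)
Q = -8378489778744 (Q = -1890114*4432796 = -8378489778744)
s - Q = -428603 - 1*(-8378489778744) = -428603 + 8378489778744 = 8378489350141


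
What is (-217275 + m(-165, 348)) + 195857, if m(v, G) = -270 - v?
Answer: -21523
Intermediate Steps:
(-217275 + m(-165, 348)) + 195857 = (-217275 + (-270 - 1*(-165))) + 195857 = (-217275 + (-270 + 165)) + 195857 = (-217275 - 105) + 195857 = -217380 + 195857 = -21523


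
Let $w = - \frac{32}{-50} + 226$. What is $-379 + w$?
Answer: $- \frac{3809}{25} \approx -152.36$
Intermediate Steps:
$w = \frac{5666}{25}$ ($w = \left(-32\right) \left(- \frac{1}{50}\right) + 226 = \frac{16}{25} + 226 = \frac{5666}{25} \approx 226.64$)
$-379 + w = -379 + \frac{5666}{25} = - \frac{3809}{25}$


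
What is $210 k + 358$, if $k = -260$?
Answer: $-54242$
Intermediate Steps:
$210 k + 358 = 210 \left(-260\right) + 358 = -54600 + 358 = -54242$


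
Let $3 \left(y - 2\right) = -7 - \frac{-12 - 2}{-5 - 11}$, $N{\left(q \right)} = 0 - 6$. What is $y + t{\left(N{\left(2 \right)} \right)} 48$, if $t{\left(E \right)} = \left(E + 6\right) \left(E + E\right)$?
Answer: $- \frac{5}{8} \approx -0.625$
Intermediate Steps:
$N{\left(q \right)} = -6$ ($N{\left(q \right)} = 0 - 6 = -6$)
$y = - \frac{5}{8}$ ($y = 2 + \frac{-7 - \frac{-12 - 2}{-5 - 11}}{3} = 2 + \frac{-7 - - \frac{14}{-16}}{3} = 2 + \frac{-7 - \left(-14\right) \left(- \frac{1}{16}\right)}{3} = 2 + \frac{-7 - \frac{7}{8}}{3} = 2 + \frac{1}{3} \left(- \frac{63}{8}\right) = 2 - \frac{21}{8} = - \frac{5}{8} \approx -0.625$)
$t{\left(E \right)} = 2 E \left(6 + E\right)$ ($t{\left(E \right)} = \left(6 + E\right) 2 E = 2 E \left(6 + E\right)$)
$y + t{\left(N{\left(2 \right)} \right)} 48 = - \frac{5}{8} + 2 \left(-6\right) \left(6 - 6\right) 48 = - \frac{5}{8} + 2 \left(-6\right) 0 \cdot 48 = - \frac{5}{8} + 0 \cdot 48 = - \frac{5}{8} + 0 = - \frac{5}{8}$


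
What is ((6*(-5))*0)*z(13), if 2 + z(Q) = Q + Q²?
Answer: 0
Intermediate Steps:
z(Q) = -2 + Q + Q² (z(Q) = -2 + (Q + Q²) = -2 + Q + Q²)
((6*(-5))*0)*z(13) = ((6*(-5))*0)*(-2 + 13 + 13²) = (-30*0)*(-2 + 13 + 169) = 0*180 = 0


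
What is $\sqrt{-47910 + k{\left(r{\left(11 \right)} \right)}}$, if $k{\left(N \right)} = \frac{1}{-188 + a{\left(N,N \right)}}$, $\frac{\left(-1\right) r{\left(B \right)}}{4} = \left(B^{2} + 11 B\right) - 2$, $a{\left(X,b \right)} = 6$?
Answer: $\frac{i \sqrt{1586971022}}{182} \approx 218.88 i$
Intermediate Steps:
$r{\left(B \right)} = 8 - 44 B - 4 B^{2}$ ($r{\left(B \right)} = - 4 \left(\left(B^{2} + 11 B\right) - 2\right) = - 4 \left(-2 + B^{2} + 11 B\right) = 8 - 44 B - 4 B^{2}$)
$k{\left(N \right)} = - \frac{1}{182}$ ($k{\left(N \right)} = \frac{1}{-188 + 6} = \frac{1}{-182} = - \frac{1}{182}$)
$\sqrt{-47910 + k{\left(r{\left(11 \right)} \right)}} = \sqrt{-47910 - \frac{1}{182}} = \sqrt{- \frac{8719621}{182}} = \frac{i \sqrt{1586971022}}{182}$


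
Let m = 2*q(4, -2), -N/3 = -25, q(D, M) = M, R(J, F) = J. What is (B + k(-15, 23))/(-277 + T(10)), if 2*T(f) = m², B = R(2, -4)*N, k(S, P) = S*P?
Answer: 195/269 ≈ 0.72491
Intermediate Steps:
N = 75 (N = -3*(-25) = 75)
k(S, P) = P*S
B = 150 (B = 2*75 = 150)
m = -4 (m = 2*(-2) = -4)
T(f) = 8 (T(f) = (½)*(-4)² = (½)*16 = 8)
(B + k(-15, 23))/(-277 + T(10)) = (150 + 23*(-15))/(-277 + 8) = (150 - 345)/(-269) = -195*(-1/269) = 195/269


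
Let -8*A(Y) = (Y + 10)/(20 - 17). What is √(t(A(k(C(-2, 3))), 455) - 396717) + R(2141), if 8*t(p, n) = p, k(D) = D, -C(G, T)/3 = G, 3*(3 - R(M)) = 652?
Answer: -643/3 + I*√14281815/6 ≈ -214.33 + 629.85*I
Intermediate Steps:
R(M) = -643/3 (R(M) = 3 - ⅓*652 = 3 - 652/3 = -643/3)
C(G, T) = -3*G
A(Y) = -5/12 - Y/24 (A(Y) = -(Y + 10)/(8*(20 - 17)) = -(10 + Y)/(8*3) = -(10/3 + Y/3)/8 = -5/12 - Y/24)
t(p, n) = p/8
√(t(A(k(C(-2, 3))), 455) - 396717) + R(2141) = √((-5/12 - (-1)*(-2)/8)/8 - 396717) - 643/3 = √((-5/12 - 1/24*6)/8 - 396717) - 643/3 = √((-5/12 - ¼)/8 - 396717) - 643/3 = √((⅛)*(-⅔) - 396717) - 643/3 = √(-1/12 - 396717) - 643/3 = √(-4760605/12) - 643/3 = I*√14281815/6 - 643/3 = -643/3 + I*√14281815/6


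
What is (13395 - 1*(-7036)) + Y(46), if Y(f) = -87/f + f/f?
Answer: 939785/46 ≈ 20430.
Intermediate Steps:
Y(f) = 1 - 87/f (Y(f) = -87/f + 1 = 1 - 87/f)
(13395 - 1*(-7036)) + Y(46) = (13395 - 1*(-7036)) + (-87 + 46)/46 = (13395 + 7036) + (1/46)*(-41) = 20431 - 41/46 = 939785/46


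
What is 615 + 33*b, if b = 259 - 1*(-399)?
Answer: 22329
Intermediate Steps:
b = 658 (b = 259 + 399 = 658)
615 + 33*b = 615 + 33*658 = 615 + 21714 = 22329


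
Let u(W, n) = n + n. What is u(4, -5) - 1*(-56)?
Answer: 46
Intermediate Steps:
u(W, n) = 2*n
u(4, -5) - 1*(-56) = 2*(-5) - 1*(-56) = -10 + 56 = 46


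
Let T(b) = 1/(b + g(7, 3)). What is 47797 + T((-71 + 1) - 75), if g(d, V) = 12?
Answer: 6357000/133 ≈ 47797.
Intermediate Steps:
T(b) = 1/(12 + b) (T(b) = 1/(b + 12) = 1/(12 + b))
47797 + T((-71 + 1) - 75) = 47797 + 1/(12 + ((-71 + 1) - 75)) = 47797 + 1/(12 + (-70 - 75)) = 47797 + 1/(12 - 145) = 47797 + 1/(-133) = 47797 - 1/133 = 6357000/133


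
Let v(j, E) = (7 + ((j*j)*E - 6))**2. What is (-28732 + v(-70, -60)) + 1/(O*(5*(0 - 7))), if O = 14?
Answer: 42353337801809/490 ≈ 8.6435e+10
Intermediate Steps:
v(j, E) = (1 + E*j**2)**2 (v(j, E) = (7 + (j**2*E - 6))**2 = (7 + (E*j**2 - 6))**2 = (7 + (-6 + E*j**2))**2 = (1 + E*j**2)**2)
(-28732 + v(-70, -60)) + 1/(O*(5*(0 - 7))) = (-28732 + (1 - 60*(-70)**2)**2) + 1/(14*(5*(0 - 7))) = (-28732 + (1 - 60*4900)**2) + 1/(14*(5*(-7))) = (-28732 + (1 - 294000)**2) + 1/(14*(-35)) = (-28732 + (-293999)**2) + 1/(-490) = (-28732 + 86435412001) - 1/490 = 86435383269 - 1/490 = 42353337801809/490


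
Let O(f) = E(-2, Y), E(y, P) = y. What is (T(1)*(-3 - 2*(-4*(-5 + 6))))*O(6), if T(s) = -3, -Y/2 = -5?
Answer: 30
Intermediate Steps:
Y = 10 (Y = -2*(-5) = 10)
O(f) = -2
(T(1)*(-3 - 2*(-4*(-5 + 6))))*O(6) = -3*(-3 - 2*(-4*(-5 + 6)))*(-2) = -3*(-3 - 2*(-4*1))*(-2) = -3*(-3 - 2*(-4))*(-2) = -3*(-3 - 1*(-8))*(-2) = -3*(-3 + 8)*(-2) = -3*5*(-2) = -15*(-2) = 30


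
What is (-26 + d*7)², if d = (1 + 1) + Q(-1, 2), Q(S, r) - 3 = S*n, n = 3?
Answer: 144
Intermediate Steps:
Q(S, r) = 3 + 3*S (Q(S, r) = 3 + S*3 = 3 + 3*S)
d = 2 (d = (1 + 1) + (3 + 3*(-1)) = 2 + (3 - 3) = 2 + 0 = 2)
(-26 + d*7)² = (-26 + 2*7)² = (-26 + 14)² = (-12)² = 144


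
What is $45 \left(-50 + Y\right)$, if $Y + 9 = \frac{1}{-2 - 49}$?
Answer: $- \frac{45150}{17} \approx -2655.9$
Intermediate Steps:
$Y = - \frac{460}{51}$ ($Y = -9 + \frac{1}{-2 - 49} = -9 + \frac{1}{-51} = -9 - \frac{1}{51} = - \frac{460}{51} \approx -9.0196$)
$45 \left(-50 + Y\right) = 45 \left(-50 - \frac{460}{51}\right) = 45 \left(- \frac{3010}{51}\right) = - \frac{45150}{17}$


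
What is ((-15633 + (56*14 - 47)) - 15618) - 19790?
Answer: -50304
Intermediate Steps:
((-15633 + (56*14 - 47)) - 15618) - 19790 = ((-15633 + (784 - 47)) - 15618) - 19790 = ((-15633 + 737) - 15618) - 19790 = (-14896 - 15618) - 19790 = -30514 - 19790 = -50304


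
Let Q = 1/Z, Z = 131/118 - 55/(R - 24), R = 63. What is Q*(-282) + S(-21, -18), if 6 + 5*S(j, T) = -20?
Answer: 6452914/6905 ≈ 934.53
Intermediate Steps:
Z = -1381/4602 (Z = 131/118 - 55/(63 - 24) = 131*(1/118) - 55/39 = 131/118 - 55*1/39 = 131/118 - 55/39 = -1381/4602 ≈ -0.30009)
S(j, T) = -26/5 (S(j, T) = -6/5 + (1/5)*(-20) = -6/5 - 4 = -26/5)
Q = -4602/1381 (Q = 1/(-1381/4602) = -4602/1381 ≈ -3.3324)
Q*(-282) + S(-21, -18) = -4602/1381*(-282) - 26/5 = 1297764/1381 - 26/5 = 6452914/6905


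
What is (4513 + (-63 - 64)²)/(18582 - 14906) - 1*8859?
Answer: -16272521/1838 ≈ -8853.4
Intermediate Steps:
(4513 + (-63 - 64)²)/(18582 - 14906) - 1*8859 = (4513 + (-127)²)/3676 - 8859 = (4513 + 16129)*(1/3676) - 8859 = 20642*(1/3676) - 8859 = 10321/1838 - 8859 = -16272521/1838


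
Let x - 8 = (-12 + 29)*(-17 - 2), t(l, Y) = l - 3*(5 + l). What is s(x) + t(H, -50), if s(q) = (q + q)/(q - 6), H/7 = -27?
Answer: 39051/107 ≈ 364.96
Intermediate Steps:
H = -189 (H = 7*(-27) = -189)
t(l, Y) = -15 - 2*l (t(l, Y) = l - (15 + 3*l) = l + (-15 - 3*l) = -15 - 2*l)
x = -315 (x = 8 + (-12 + 29)*(-17 - 2) = 8 + 17*(-19) = 8 - 323 = -315)
s(q) = 2*q/(-6 + q) (s(q) = (2*q)/(-6 + q) = 2*q/(-6 + q))
s(x) + t(H, -50) = 2*(-315)/(-6 - 315) + (-15 - 2*(-189)) = 2*(-315)/(-321) + (-15 + 378) = 2*(-315)*(-1/321) + 363 = 210/107 + 363 = 39051/107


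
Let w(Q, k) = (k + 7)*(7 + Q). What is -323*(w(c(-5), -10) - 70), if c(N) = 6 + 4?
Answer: 39083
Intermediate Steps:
c(N) = 10
w(Q, k) = (7 + Q)*(7 + k) (w(Q, k) = (7 + k)*(7 + Q) = (7 + Q)*(7 + k))
-323*(w(c(-5), -10) - 70) = -323*((49 + 7*10 + 7*(-10) + 10*(-10)) - 70) = -323*((49 + 70 - 70 - 100) - 70) = -323*(-51 - 70) = -323*(-121) = 39083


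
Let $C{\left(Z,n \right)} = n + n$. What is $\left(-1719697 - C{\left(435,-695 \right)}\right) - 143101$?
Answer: $-1861408$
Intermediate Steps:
$C{\left(Z,n \right)} = 2 n$
$\left(-1719697 - C{\left(435,-695 \right)}\right) - 143101 = \left(-1719697 - 2 \left(-695\right)\right) - 143101 = \left(-1719697 - -1390\right) - 143101 = \left(-1719697 + 1390\right) - 143101 = -1718307 - 143101 = -1861408$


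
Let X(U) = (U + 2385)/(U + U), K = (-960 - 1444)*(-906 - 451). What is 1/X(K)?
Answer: 6524456/3264613 ≈ 1.9985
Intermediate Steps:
K = 3262228 (K = -2404*(-1357) = 3262228)
X(U) = (2385 + U)/(2*U) (X(U) = (2385 + U)/((2*U)) = (2385 + U)*(1/(2*U)) = (2385 + U)/(2*U))
1/X(K) = 1/((½)*(2385 + 3262228)/3262228) = 1/((½)*(1/3262228)*3264613) = 1/(3264613/6524456) = 6524456/3264613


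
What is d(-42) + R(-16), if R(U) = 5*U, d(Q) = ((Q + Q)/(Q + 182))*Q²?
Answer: -5692/5 ≈ -1138.4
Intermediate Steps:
d(Q) = 2*Q³/(182 + Q) (d(Q) = ((2*Q)/(182 + Q))*Q² = (2*Q/(182 + Q))*Q² = 2*Q³/(182 + Q))
d(-42) + R(-16) = 2*(-42)³/(182 - 42) + 5*(-16) = 2*(-74088)/140 - 80 = 2*(-74088)*(1/140) - 80 = -5292/5 - 80 = -5692/5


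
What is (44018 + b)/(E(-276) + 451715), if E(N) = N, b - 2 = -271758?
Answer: -227738/451439 ≈ -0.50447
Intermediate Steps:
b = -271756 (b = 2 - 271758 = -271756)
(44018 + b)/(E(-276) + 451715) = (44018 - 271756)/(-276 + 451715) = -227738/451439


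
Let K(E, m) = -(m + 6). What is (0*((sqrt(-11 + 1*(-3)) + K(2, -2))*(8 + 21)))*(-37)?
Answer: 0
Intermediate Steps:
K(E, m) = -6 - m (K(E, m) = -(6 + m) = -6 - m)
(0*((sqrt(-11 + 1*(-3)) + K(2, -2))*(8 + 21)))*(-37) = (0*((sqrt(-11 + 1*(-3)) + (-6 - 1*(-2)))*(8 + 21)))*(-37) = (0*((sqrt(-11 - 3) + (-6 + 2))*29))*(-37) = (0*((sqrt(-14) - 4)*29))*(-37) = (0*((I*sqrt(14) - 4)*29))*(-37) = (0*((-4 + I*sqrt(14))*29))*(-37) = (0*(-116 + 29*I*sqrt(14)))*(-37) = 0*(-37) = 0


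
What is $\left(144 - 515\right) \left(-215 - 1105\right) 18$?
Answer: $8814960$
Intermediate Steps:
$\left(144 - 515\right) \left(-215 - 1105\right) 18 = \left(-371\right) \left(-1320\right) 18 = 489720 \cdot 18 = 8814960$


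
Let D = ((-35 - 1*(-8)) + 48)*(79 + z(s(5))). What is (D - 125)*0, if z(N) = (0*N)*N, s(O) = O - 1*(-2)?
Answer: 0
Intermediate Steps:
s(O) = 2 + O (s(O) = O + 2 = 2 + O)
z(N) = 0 (z(N) = 0*N = 0)
D = 1659 (D = ((-35 - 1*(-8)) + 48)*(79 + 0) = ((-35 + 8) + 48)*79 = (-27 + 48)*79 = 21*79 = 1659)
(D - 125)*0 = (1659 - 125)*0 = 1534*0 = 0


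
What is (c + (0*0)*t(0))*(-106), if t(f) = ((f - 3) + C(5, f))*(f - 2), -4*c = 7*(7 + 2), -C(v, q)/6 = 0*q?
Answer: 3339/2 ≈ 1669.5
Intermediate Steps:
C(v, q) = 0 (C(v, q) = -0*q = -6*0 = 0)
c = -63/4 (c = -7*(7 + 2)/4 = -7*9/4 = -¼*63 = -63/4 ≈ -15.750)
t(f) = (-3 + f)*(-2 + f) (t(f) = ((f - 3) + 0)*(f - 2) = ((-3 + f) + 0)*(-2 + f) = (-3 + f)*(-2 + f))
(c + (0*0)*t(0))*(-106) = (-63/4 + (0*0)*(6 + 0² - 5*0))*(-106) = (-63/4 + 0*(6 + 0 + 0))*(-106) = (-63/4 + 0*6)*(-106) = (-63/4 + 0)*(-106) = -63/4*(-106) = 3339/2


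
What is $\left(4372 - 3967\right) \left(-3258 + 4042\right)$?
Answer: $317520$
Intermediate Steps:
$\left(4372 - 3967\right) \left(-3258 + 4042\right) = 405 \cdot 784 = 317520$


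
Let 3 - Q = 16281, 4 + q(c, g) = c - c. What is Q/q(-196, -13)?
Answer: 8139/2 ≈ 4069.5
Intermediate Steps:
q(c, g) = -4 (q(c, g) = -4 + (c - c) = -4 + 0 = -4)
Q = -16278 (Q = 3 - 1*16281 = 3 - 16281 = -16278)
Q/q(-196, -13) = -16278/(-4) = -16278*(-¼) = 8139/2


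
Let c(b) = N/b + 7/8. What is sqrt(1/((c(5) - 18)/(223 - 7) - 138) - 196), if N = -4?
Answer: 2*I*sqrt(7749567093889)/397679 ≈ 14.0*I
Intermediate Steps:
c(b) = 7/8 - 4/b (c(b) = -4/b + 7/8 = 7/8 - 4/b)
sqrt(1/((c(5) - 18)/(223 - 7) - 138) - 196) = sqrt(1/(((7/8 - 4/5) - 18)/(223 - 7) - 138) - 196) = sqrt(1/(((7/8 - 4*1/5) - 18)/216 - 138) - 196) = sqrt(1/(((7/8 - 4/5) - 18)*(1/216) - 138) - 196) = sqrt(1/((3/40 - 18)*(1/216) - 138) - 196) = sqrt(1/(-717/40*1/216 - 138) - 196) = sqrt(1/(-239/2880 - 138) - 196) = sqrt(1/(-397679/2880) - 196) = sqrt(-2880/397679 - 196) = sqrt(-77947964/397679) = 2*I*sqrt(7749567093889)/397679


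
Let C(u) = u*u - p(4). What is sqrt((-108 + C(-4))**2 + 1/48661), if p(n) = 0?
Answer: 19*sqrt(55517578205)/48661 ≈ 92.000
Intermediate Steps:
C(u) = u**2 (C(u) = u*u - 1*0 = u**2 + 0 = u**2)
sqrt((-108 + C(-4))**2 + 1/48661) = sqrt((-108 + (-4)**2)**2 + 1/48661) = sqrt((-108 + 16)**2 + 1/48661) = sqrt((-92)**2 + 1/48661) = sqrt(8464 + 1/48661) = sqrt(411866705/48661) = 19*sqrt(55517578205)/48661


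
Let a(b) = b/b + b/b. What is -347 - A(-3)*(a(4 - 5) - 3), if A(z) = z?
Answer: -350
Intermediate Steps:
a(b) = 2 (a(b) = 1 + 1 = 2)
-347 - A(-3)*(a(4 - 5) - 3) = -347 - (-3)*(2 - 3) = -347 - (-3)*(-1) = -347 - 1*3 = -347 - 3 = -350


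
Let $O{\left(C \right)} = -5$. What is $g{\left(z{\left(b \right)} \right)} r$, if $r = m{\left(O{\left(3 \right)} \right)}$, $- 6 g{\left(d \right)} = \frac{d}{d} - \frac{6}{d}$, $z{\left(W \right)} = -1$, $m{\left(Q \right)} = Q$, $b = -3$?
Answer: $\frac{35}{6} \approx 5.8333$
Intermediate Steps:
$g{\left(d \right)} = - \frac{1}{6} + \frac{1}{d}$ ($g{\left(d \right)} = - \frac{\frac{d}{d} - \frac{6}{d}}{6} = - \frac{1 - \frac{6}{d}}{6} = - \frac{1}{6} + \frac{1}{d}$)
$r = -5$
$g{\left(z{\left(b \right)} \right)} r = \frac{6 - -1}{6 \left(-1\right)} \left(-5\right) = \frac{1}{6} \left(-1\right) \left(6 + 1\right) \left(-5\right) = \frac{1}{6} \left(-1\right) 7 \left(-5\right) = \left(- \frac{7}{6}\right) \left(-5\right) = \frac{35}{6}$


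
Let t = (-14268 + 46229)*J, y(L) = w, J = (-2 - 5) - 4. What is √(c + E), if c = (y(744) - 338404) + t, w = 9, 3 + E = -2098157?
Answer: I*√2788126 ≈ 1669.8*I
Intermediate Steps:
J = -11 (J = -7 - 4 = -11)
E = -2098160 (E = -3 - 2098157 = -2098160)
y(L) = 9
t = -351571 (t = (-14268 + 46229)*(-11) = 31961*(-11) = -351571)
c = -689966 (c = (9 - 338404) - 351571 = -338395 - 351571 = -689966)
√(c + E) = √(-689966 - 2098160) = √(-2788126) = I*√2788126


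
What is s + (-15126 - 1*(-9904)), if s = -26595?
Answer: -31817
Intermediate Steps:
s + (-15126 - 1*(-9904)) = -26595 + (-15126 - 1*(-9904)) = -26595 + (-15126 + 9904) = -26595 - 5222 = -31817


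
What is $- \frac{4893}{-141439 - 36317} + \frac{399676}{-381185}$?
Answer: $- \frac{23059889617}{22585973620} \approx -1.021$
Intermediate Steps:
$- \frac{4893}{-141439 - 36317} + \frac{399676}{-381185} = - \frac{4893}{-141439 - 36317} + 399676 \left(- \frac{1}{381185}\right) = - \frac{4893}{-177756} - \frac{399676}{381185} = \left(-4893\right) \left(- \frac{1}{177756}\right) - \frac{399676}{381185} = \frac{1631}{59252} - \frac{399676}{381185} = - \frac{23059889617}{22585973620}$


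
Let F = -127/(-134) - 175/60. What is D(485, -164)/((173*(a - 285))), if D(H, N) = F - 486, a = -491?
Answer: 392327/107935392 ≈ 0.0036348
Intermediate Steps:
F = -1583/804 (F = -127*(-1/134) - 175*1/60 = 127/134 - 35/12 = -1583/804 ≈ -1.9689)
D(H, N) = -392327/804 (D(H, N) = -1583/804 - 486 = -392327/804)
D(485, -164)/((173*(a - 285))) = -392327*1/(173*(-491 - 285))/804 = -392327/(804*(173*(-776))) = -392327/804/(-134248) = -392327/804*(-1/134248) = 392327/107935392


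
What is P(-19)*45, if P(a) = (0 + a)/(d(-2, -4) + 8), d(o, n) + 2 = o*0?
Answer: -285/2 ≈ -142.50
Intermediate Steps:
d(o, n) = -2 (d(o, n) = -2 + o*0 = -2 + 0 = -2)
P(a) = a/6 (P(a) = (0 + a)/(-2 + 8) = a/6)
P(-19)*45 = ((⅙)*(-19))*45 = -19/6*45 = -285/2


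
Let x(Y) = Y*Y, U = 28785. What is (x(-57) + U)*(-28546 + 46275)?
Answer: 567930786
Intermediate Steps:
x(Y) = Y**2
(x(-57) + U)*(-28546 + 46275) = ((-57)**2 + 28785)*(-28546 + 46275) = (3249 + 28785)*17729 = 32034*17729 = 567930786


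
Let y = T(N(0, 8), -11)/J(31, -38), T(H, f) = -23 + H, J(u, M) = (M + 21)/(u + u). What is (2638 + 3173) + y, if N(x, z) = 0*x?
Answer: 100213/17 ≈ 5894.9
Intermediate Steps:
J(u, M) = (21 + M)/(2*u) (J(u, M) = (21 + M)/((2*u)) = (21 + M)*(1/(2*u)) = (21 + M)/(2*u))
N(x, z) = 0
y = 1426/17 (y = (-23 + 0)/(((½)*(21 - 38)/31)) = -23/((½)*(1/31)*(-17)) = -23/(-17/62) = -23*(-62/17) = 1426/17 ≈ 83.882)
(2638 + 3173) + y = (2638 + 3173) + 1426/17 = 5811 + 1426/17 = 100213/17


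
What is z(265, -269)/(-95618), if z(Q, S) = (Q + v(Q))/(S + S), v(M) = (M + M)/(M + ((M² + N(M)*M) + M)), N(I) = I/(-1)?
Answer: 133/25721242 ≈ 5.1708e-6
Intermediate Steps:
N(I) = -I (N(I) = I*(-1) = -I)
v(M) = 1 (v(M) = (M + M)/(M + ((M² + (-M)*M) + M)) = (2*M)/(M + ((M² - M²) + M)) = (2*M)/(M + (0 + M)) = (2*M)/(M + M) = (2*M)/((2*M)) = (2*M)*(1/(2*M)) = 1)
z(Q, S) = (1 + Q)/(2*S) (z(Q, S) = (Q + 1)/(S + S) = (1 + Q)/((2*S)) = (1 + Q)*(1/(2*S)) = (1 + Q)/(2*S))
z(265, -269)/(-95618) = ((½)*(1 + 265)/(-269))/(-95618) = ((½)*(-1/269)*266)*(-1/95618) = -133/269*(-1/95618) = 133/25721242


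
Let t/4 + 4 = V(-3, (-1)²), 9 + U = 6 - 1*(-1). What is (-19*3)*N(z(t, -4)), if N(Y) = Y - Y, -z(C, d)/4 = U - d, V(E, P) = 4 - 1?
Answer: 0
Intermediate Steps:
V(E, P) = 3
U = -2 (U = -9 + (6 - 1*(-1)) = -9 + (6 + 1) = -9 + 7 = -2)
t = -4 (t = -16 + 4*3 = -16 + 12 = -4)
z(C, d) = 8 + 4*d (z(C, d) = -4*(-2 - d) = 8 + 4*d)
N(Y) = 0
(-19*3)*N(z(t, -4)) = -19*3*0 = -57*0 = 0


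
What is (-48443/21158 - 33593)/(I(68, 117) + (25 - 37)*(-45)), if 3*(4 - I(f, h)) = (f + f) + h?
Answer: -2132427411/29176882 ≈ -73.086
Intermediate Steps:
I(f, h) = 4 - 2*f/3 - h/3 (I(f, h) = 4 - ((f + f) + h)/3 = 4 - (2*f + h)/3 = 4 - (h + 2*f)/3 = 4 + (-2*f/3 - h/3) = 4 - 2*f/3 - h/3)
(-48443/21158 - 33593)/(I(68, 117) + (25 - 37)*(-45)) = (-48443/21158 - 33593)/((4 - ⅔*68 - ⅓*117) + (25 - 37)*(-45)) = (-48443*1/21158 - 33593)/((4 - 136/3 - 39) - 12*(-45)) = (-48443/21158 - 33593)/(-241/3 + 540) = -710809137/(21158*1379/3) = -710809137/21158*3/1379 = -2132427411/29176882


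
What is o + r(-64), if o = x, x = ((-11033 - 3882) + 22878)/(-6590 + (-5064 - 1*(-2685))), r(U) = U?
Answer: -581979/8969 ≈ -64.888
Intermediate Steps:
x = -7963/8969 (x = (-14915 + 22878)/(-6590 + (-5064 + 2685)) = 7963/(-6590 - 2379) = 7963/(-8969) = 7963*(-1/8969) = -7963/8969 ≈ -0.88784)
o = -7963/8969 ≈ -0.88784
o + r(-64) = -7963/8969 - 64 = -581979/8969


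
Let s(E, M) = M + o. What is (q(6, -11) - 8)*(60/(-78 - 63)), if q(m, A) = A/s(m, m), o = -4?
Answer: 270/47 ≈ 5.7447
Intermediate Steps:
s(E, M) = -4 + M (s(E, M) = M - 4 = -4 + M)
q(m, A) = A/(-4 + m)
(q(6, -11) - 8)*(60/(-78 - 63)) = (-11/(-4 + 6) - 8)*(60/(-78 - 63)) = (-11/2 - 8)*(60/(-141)) = (-11*½ - 8)*(60*(-1/141)) = (-11/2 - 8)*(-20/47) = -27/2*(-20/47) = 270/47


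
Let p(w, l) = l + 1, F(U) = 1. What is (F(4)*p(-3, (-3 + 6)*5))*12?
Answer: 192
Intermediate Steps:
p(w, l) = 1 + l
(F(4)*p(-3, (-3 + 6)*5))*12 = (1*(1 + (-3 + 6)*5))*12 = (1*(1 + 3*5))*12 = (1*(1 + 15))*12 = (1*16)*12 = 16*12 = 192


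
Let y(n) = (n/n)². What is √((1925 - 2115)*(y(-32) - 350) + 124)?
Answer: √66434 ≈ 257.75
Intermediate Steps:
y(n) = 1 (y(n) = 1² = 1)
√((1925 - 2115)*(y(-32) - 350) + 124) = √((1925 - 2115)*(1 - 350) + 124) = √(-190*(-349) + 124) = √(66310 + 124) = √66434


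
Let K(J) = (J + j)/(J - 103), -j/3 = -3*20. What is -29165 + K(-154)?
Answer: -7495431/257 ≈ -29165.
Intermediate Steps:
j = 180 (j = -(-9)*20 = -3*(-60) = 180)
K(J) = (180 + J)/(-103 + J) (K(J) = (J + 180)/(J - 103) = (180 + J)/(-103 + J))
-29165 + K(-154) = -29165 + (180 - 154)/(-103 - 154) = -29165 + 26/(-257) = -29165 - 1/257*26 = -29165 - 26/257 = -7495431/257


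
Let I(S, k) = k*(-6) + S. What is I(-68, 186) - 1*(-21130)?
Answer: 19946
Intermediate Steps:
I(S, k) = S - 6*k (I(S, k) = -6*k + S = S - 6*k)
I(-68, 186) - 1*(-21130) = (-68 - 6*186) - 1*(-21130) = (-68 - 1116) + 21130 = -1184 + 21130 = 19946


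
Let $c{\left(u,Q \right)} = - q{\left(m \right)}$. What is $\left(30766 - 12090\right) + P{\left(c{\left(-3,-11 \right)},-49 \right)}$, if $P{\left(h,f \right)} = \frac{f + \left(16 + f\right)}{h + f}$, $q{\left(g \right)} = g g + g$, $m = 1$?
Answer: $\frac{952558}{51} \approx 18678.0$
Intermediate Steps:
$q{\left(g \right)} = g + g^{2}$ ($q{\left(g \right)} = g^{2} + g = g + g^{2}$)
$c{\left(u,Q \right)} = -2$ ($c{\left(u,Q \right)} = - 1 \left(1 + 1\right) = - 1 \cdot 2 = \left(-1\right) 2 = -2$)
$P{\left(h,f \right)} = \frac{16 + 2 f}{f + h}$
$\left(30766 - 12090\right) + P{\left(c{\left(-3,-11 \right)},-49 \right)} = \left(30766 - 12090\right) + \frac{2 \left(8 - 49\right)}{-49 - 2} = 18676 + 2 \frac{1}{-51} \left(-41\right) = 18676 + 2 \left(- \frac{1}{51}\right) \left(-41\right) = 18676 + \frac{82}{51} = \frac{952558}{51}$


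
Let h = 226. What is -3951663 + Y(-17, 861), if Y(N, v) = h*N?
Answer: -3955505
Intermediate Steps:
Y(N, v) = 226*N
-3951663 + Y(-17, 861) = -3951663 + 226*(-17) = -3951663 - 3842 = -3955505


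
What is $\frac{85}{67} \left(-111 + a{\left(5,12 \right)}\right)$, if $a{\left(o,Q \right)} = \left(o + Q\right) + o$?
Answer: $- \frac{7565}{67} \approx -112.91$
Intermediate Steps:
$a{\left(o,Q \right)} = Q + 2 o$ ($a{\left(o,Q \right)} = \left(Q + o\right) + o = Q + 2 o$)
$\frac{85}{67} \left(-111 + a{\left(5,12 \right)}\right) = \frac{85}{67} \left(-111 + \left(12 + 2 \cdot 5\right)\right) = 85 \cdot \frac{1}{67} \left(-111 + \left(12 + 10\right)\right) = \frac{85 \left(-111 + 22\right)}{67} = \frac{85}{67} \left(-89\right) = - \frac{7565}{67}$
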